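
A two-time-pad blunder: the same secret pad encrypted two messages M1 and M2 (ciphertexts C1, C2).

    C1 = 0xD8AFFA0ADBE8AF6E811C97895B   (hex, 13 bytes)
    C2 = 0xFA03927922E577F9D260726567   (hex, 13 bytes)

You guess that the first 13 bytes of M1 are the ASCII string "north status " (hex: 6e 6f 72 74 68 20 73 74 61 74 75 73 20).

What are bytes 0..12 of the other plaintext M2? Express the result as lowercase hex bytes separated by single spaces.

First, C1 ⊕ C2 = (M1 ⊕ K) ⊕ (M2 ⊕ K) = M1 ⊕ M2, so the key drops out. Then M2 = (M1 ⊕ M2) ⊕ M1 over the first 13 bytes.
byte 0: (d8 xor fa) xor 6e = 22 xor 6e = 4c
byte 1: (af xor 03) xor 6f = ac xor 6f = c3
byte 2: (fa xor 92) xor 72 = 68 xor 72 = 1a
byte 3: (0a xor 79) xor 74 = 73 xor 74 = 07
byte 4: (db xor 22) xor 68 = f9 xor 68 = 91
byte 5: (e8 xor e5) xor 20 = 0d xor 20 = 2d
byte 6: (af xor 77) xor 73 = d8 xor 73 = ab
byte 7: (6e xor f9) xor 74 = 97 xor 74 = e3
byte 8: (81 xor d2) xor 61 = 53 xor 61 = 32
byte 9: (1c xor 60) xor 74 = 7c xor 74 = 08
byte 10: (97 xor 72) xor 75 = e5 xor 75 = 90
byte 11: (89 xor 65) xor 73 = ec xor 73 = 9f
byte 12: (5b xor 67) xor 20 = 3c xor 20 = 1c

4c c3 1a 07 91 2d ab e3 32 08 90 9f 1c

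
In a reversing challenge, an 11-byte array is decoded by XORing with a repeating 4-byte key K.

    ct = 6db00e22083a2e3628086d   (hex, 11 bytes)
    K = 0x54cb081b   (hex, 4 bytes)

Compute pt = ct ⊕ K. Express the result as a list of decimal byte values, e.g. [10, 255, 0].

[57, 123, 6, 57, 92, 241, 38, 45, 124, 195, 101]

The 4-byte key repeats, so the effective keystream is 54 cb 08 1b 54 cb 08 1b 54 cb 08.
byte 0: 6d ^ 54 = 39
byte 1: b0 ^ cb = 7b
byte 2: 0e ^ 08 = 06
byte 3: 22 ^ 1b = 39
byte 4: 08 ^ 54 = 5c
byte 5: 3a ^ cb = f1
byte 6: 2e ^ 08 = 26
byte 7: 36 ^ 1b = 2d
byte 8: 28 ^ 54 = 7c
byte 9: 08 ^ cb = c3
byte 10: 6d ^ 08 = 65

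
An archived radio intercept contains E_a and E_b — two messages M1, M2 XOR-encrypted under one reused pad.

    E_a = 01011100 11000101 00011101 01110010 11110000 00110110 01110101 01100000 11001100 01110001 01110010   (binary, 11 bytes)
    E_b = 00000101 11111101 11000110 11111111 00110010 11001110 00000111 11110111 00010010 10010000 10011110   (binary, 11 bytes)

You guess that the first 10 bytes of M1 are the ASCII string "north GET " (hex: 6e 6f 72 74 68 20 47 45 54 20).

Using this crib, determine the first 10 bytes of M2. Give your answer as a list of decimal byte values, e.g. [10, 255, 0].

[55, 87, 169, 249, 170, 216, 53, 210, 138, 193]

First, E_a ⊕ E_b = (M1 ⊕ K) ⊕ (M2 ⊕ K) = M1 ⊕ M2, so the key drops out. Then M2 = (M1 ⊕ M2) ⊕ M1 over the first 10 bytes.
byte 0: (5c ^ 05) ^ 6e = 59 ^ 6e = 37
byte 1: (c5 ^ fd) ^ 6f = 38 ^ 6f = 57
byte 2: (1d ^ c6) ^ 72 = db ^ 72 = a9
byte 3: (72 ^ ff) ^ 74 = 8d ^ 74 = f9
byte 4: (f0 ^ 32) ^ 68 = c2 ^ 68 = aa
byte 5: (36 ^ ce) ^ 20 = f8 ^ 20 = d8
byte 6: (75 ^ 07) ^ 47 = 72 ^ 47 = 35
byte 7: (60 ^ f7) ^ 45 = 97 ^ 45 = d2
byte 8: (cc ^ 12) ^ 54 = de ^ 54 = 8a
byte 9: (71 ^ 90) ^ 20 = e1 ^ 20 = c1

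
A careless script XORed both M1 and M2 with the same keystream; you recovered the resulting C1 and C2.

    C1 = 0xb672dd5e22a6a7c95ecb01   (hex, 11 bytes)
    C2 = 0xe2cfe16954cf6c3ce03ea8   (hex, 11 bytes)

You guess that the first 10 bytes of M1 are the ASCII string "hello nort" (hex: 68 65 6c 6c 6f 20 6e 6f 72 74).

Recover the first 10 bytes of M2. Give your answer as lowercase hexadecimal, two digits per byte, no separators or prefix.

First, C1 ⊕ C2 = (M1 ⊕ K) ⊕ (M2 ⊕ K) = M1 ⊕ M2, so the key drops out. Then M2 = (M1 ⊕ M2) ⊕ M1 over the first 10 bytes.
byte 0: (b6 XOR e2) XOR 68 = 54 XOR 68 = 3c
byte 1: (72 XOR cf) XOR 65 = bd XOR 65 = d8
byte 2: (dd XOR e1) XOR 6c = 3c XOR 6c = 50
byte 3: (5e XOR 69) XOR 6c = 37 XOR 6c = 5b
byte 4: (22 XOR 54) XOR 6f = 76 XOR 6f = 19
byte 5: (a6 XOR cf) XOR 20 = 69 XOR 20 = 49
byte 6: (a7 XOR 6c) XOR 6e = cb XOR 6e = a5
byte 7: (c9 XOR 3c) XOR 6f = f5 XOR 6f = 9a
byte 8: (5e XOR e0) XOR 72 = be XOR 72 = cc
byte 9: (cb XOR 3e) XOR 74 = f5 XOR 74 = 81

3cd8505b1949a59acc81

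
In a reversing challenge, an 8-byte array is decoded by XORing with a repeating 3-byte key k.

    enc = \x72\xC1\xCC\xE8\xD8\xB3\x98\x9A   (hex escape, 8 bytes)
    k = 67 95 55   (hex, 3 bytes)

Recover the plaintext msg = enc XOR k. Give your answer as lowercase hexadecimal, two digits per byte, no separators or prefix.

1554998f4de6ff0f

The 3-byte key repeats, so the effective keystream is 67 95 55 67 95 55 67 95.
byte 0: 72 xor 67 = 15
byte 1: c1 xor 95 = 54
byte 2: cc xor 55 = 99
byte 3: e8 xor 67 = 8f
byte 4: d8 xor 95 = 4d
byte 5: b3 xor 55 = e6
byte 6: 98 xor 67 = ff
byte 7: 9a xor 95 = 0f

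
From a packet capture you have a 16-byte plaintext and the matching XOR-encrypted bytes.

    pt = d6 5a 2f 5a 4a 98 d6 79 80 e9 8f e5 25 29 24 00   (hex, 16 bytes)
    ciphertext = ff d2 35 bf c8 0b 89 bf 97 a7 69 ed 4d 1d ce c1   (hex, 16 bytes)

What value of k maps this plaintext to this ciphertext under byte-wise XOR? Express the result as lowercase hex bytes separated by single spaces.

Since ciphertext = pt ⊕ k, XORing both sides with pt gives k = pt ⊕ ciphertext.
byte 0: d6 XOR ff = 29
byte 1: 5a XOR d2 = 88
byte 2: 2f XOR 35 = 1a
byte 3: 5a XOR bf = e5
byte 4: 4a XOR c8 = 82
byte 5: 98 XOR 0b = 93
byte 6: d6 XOR 89 = 5f
byte 7: 79 XOR bf = c6
byte 8: 80 XOR 97 = 17
byte 9: e9 XOR a7 = 4e
byte 10: 8f XOR 69 = e6
byte 11: e5 XOR ed = 08
byte 12: 25 XOR 4d = 68
byte 13: 29 XOR 1d = 34
byte 14: 24 XOR ce = ea
byte 15: 00 XOR c1 = c1

29 88 1a e5 82 93 5f c6 17 4e e6 08 68 34 ea c1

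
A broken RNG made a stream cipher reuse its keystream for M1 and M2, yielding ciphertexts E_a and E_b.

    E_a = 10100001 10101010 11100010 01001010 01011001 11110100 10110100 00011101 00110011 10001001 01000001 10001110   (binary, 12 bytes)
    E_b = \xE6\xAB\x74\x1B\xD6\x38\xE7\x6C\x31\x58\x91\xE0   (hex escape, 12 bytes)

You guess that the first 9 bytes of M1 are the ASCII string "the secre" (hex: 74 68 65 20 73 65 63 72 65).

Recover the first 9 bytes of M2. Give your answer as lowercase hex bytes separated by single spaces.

33 69 f3 71 fc a9 30 03 67

First, E_a ⊕ E_b = (M1 ⊕ K) ⊕ (M2 ⊕ K) = M1 ⊕ M2, so the key drops out. Then M2 = (M1 ⊕ M2) ⊕ M1 over the first 9 bytes.
byte 0: (a1 XOR e6) XOR 74 = 47 XOR 74 = 33
byte 1: (aa XOR ab) XOR 68 = 01 XOR 68 = 69
byte 2: (e2 XOR 74) XOR 65 = 96 XOR 65 = f3
byte 3: (4a XOR 1b) XOR 20 = 51 XOR 20 = 71
byte 4: (59 XOR d6) XOR 73 = 8f XOR 73 = fc
byte 5: (f4 XOR 38) XOR 65 = cc XOR 65 = a9
byte 6: (b4 XOR e7) XOR 63 = 53 XOR 63 = 30
byte 7: (1d XOR 6c) XOR 72 = 71 XOR 72 = 03
byte 8: (33 XOR 31) XOR 65 = 02 XOR 65 = 67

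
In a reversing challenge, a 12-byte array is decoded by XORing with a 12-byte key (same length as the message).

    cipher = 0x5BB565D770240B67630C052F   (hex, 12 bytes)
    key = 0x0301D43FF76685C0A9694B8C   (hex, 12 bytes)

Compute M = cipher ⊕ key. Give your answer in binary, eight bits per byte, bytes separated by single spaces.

XOR is its own inverse, so applying the key byte-wise gives the result directly.
byte 0: 01011011 ^ 00000011 = 01011000
byte 1: 10110101 ^ 00000001 = 10110100
byte 2: 01100101 ^ 11010100 = 10110001
byte 3: 11010111 ^ 00111111 = 11101000
byte 4: 01110000 ^ 11110111 = 10000111
byte 5: 00100100 ^ 01100110 = 01000010
byte 6: 00001011 ^ 10000101 = 10001110
byte 7: 01100111 ^ 11000000 = 10100111
byte 8: 01100011 ^ 10101001 = 11001010
byte 9: 00001100 ^ 01101001 = 01100101
byte 10: 00000101 ^ 01001011 = 01001110
byte 11: 00101111 ^ 10001100 = 10100011

01011000 10110100 10110001 11101000 10000111 01000010 10001110 10100111 11001010 01100101 01001110 10100011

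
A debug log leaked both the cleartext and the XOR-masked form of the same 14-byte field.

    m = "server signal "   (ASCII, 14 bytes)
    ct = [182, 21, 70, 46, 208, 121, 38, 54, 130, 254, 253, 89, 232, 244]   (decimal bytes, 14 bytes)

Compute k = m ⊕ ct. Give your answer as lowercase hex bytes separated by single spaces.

Since ct = m ⊕ k, XORing both sides with m gives k = m ⊕ ct.
byte 0: 73 xor b6 = c5
byte 1: 65 xor 15 = 70
byte 2: 72 xor 46 = 34
byte 3: 76 xor 2e = 58
byte 4: 65 xor d0 = b5
byte 5: 72 xor 79 = 0b
byte 6: 20 xor 26 = 06
byte 7: 73 xor 36 = 45
byte 8: 69 xor 82 = eb
byte 9: 67 xor fe = 99
byte 10: 6e xor fd = 93
byte 11: 61 xor 59 = 38
byte 12: 6c xor e8 = 84
byte 13: 20 xor f4 = d4

c5 70 34 58 b5 0b 06 45 eb 99 93 38 84 d4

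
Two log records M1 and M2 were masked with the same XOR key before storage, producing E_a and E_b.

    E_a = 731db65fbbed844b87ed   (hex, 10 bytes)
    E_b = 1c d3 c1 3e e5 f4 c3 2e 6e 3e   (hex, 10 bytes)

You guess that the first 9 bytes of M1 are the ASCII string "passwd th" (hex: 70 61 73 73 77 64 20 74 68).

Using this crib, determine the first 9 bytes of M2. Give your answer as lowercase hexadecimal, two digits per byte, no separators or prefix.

1faf0412297d671181

First, E_a ⊕ E_b = (M1 ⊕ K) ⊕ (M2 ⊕ K) = M1 ⊕ M2, so the key drops out. Then M2 = (M1 ⊕ M2) ⊕ M1 over the first 9 bytes.
byte 0: (73 ⊕ 1c) ⊕ 70 = 6f ⊕ 70 = 1f
byte 1: (1d ⊕ d3) ⊕ 61 = ce ⊕ 61 = af
byte 2: (b6 ⊕ c1) ⊕ 73 = 77 ⊕ 73 = 04
byte 3: (5f ⊕ 3e) ⊕ 73 = 61 ⊕ 73 = 12
byte 4: (bb ⊕ e5) ⊕ 77 = 5e ⊕ 77 = 29
byte 5: (ed ⊕ f4) ⊕ 64 = 19 ⊕ 64 = 7d
byte 6: (84 ⊕ c3) ⊕ 20 = 47 ⊕ 20 = 67
byte 7: (4b ⊕ 2e) ⊕ 74 = 65 ⊕ 74 = 11
byte 8: (87 ⊕ 6e) ⊕ 68 = e9 ⊕ 68 = 81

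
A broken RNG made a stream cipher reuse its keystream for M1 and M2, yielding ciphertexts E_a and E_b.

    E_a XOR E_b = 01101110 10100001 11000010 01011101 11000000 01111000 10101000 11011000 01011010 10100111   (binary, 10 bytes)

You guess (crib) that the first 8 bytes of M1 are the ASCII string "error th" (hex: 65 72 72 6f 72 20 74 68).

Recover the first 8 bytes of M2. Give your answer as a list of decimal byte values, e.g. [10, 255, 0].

[11, 211, 176, 50, 178, 88, 220, 176]

Since E_a ⊕ E_b = M1 ⊕ M2, XORing with the guessed M1 bytes yields the corresponding M2 bytes: M2 = (E_a ⊕ E_b) ⊕ M1.
byte 0: 6e XOR 65 = 0b
byte 1: a1 XOR 72 = d3
byte 2: c2 XOR 72 = b0
byte 3: 5d XOR 6f = 32
byte 4: c0 XOR 72 = b2
byte 5: 78 XOR 20 = 58
byte 6: a8 XOR 74 = dc
byte 7: d8 XOR 68 = b0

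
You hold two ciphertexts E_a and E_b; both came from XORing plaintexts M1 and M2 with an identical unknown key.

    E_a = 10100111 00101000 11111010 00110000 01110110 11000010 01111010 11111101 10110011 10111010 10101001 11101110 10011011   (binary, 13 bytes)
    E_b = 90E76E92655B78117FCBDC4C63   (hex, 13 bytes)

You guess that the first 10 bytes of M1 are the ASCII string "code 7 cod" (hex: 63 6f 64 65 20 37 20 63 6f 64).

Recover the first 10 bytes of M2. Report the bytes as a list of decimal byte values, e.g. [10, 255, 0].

First, E_a ⊕ E_b = (M1 ⊕ K) ⊕ (M2 ⊕ K) = M1 ⊕ M2, so the key drops out. Then M2 = (M1 ⊕ M2) ⊕ M1 over the first 10 bytes.
byte 0: (a7 xor 90) xor 63 = 37 xor 63 = 54
byte 1: (28 xor e7) xor 6f = cf xor 6f = a0
byte 2: (fa xor 6e) xor 64 = 94 xor 64 = f0
byte 3: (30 xor 92) xor 65 = a2 xor 65 = c7
byte 4: (76 xor 65) xor 20 = 13 xor 20 = 33
byte 5: (c2 xor 5b) xor 37 = 99 xor 37 = ae
byte 6: (7a xor 78) xor 20 = 02 xor 20 = 22
byte 7: (fd xor 11) xor 63 = ec xor 63 = 8f
byte 8: (b3 xor 7f) xor 6f = cc xor 6f = a3
byte 9: (ba xor cb) xor 64 = 71 xor 64 = 15

[84, 160, 240, 199, 51, 174, 34, 143, 163, 21]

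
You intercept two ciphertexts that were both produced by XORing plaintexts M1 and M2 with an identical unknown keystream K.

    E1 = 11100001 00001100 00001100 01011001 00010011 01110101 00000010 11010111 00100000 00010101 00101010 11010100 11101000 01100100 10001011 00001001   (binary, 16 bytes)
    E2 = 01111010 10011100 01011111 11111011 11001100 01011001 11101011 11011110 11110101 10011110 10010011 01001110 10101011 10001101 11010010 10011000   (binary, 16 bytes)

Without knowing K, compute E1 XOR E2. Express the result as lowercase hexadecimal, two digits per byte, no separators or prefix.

9b9053a2df2ce909d58bb99a43e95991

E1 ⊕ E2 = (M1 ⊕ K) ⊕ (M2 ⊕ K) = M1 ⊕ M2 — the shared key cancels under XOR.
byte 0: e1 XOR 7a = 9b
byte 1: 0c XOR 9c = 90
byte 2: 0c XOR 5f = 53
byte 3: 59 XOR fb = a2
byte 4: 13 XOR cc = df
byte 5: 75 XOR 59 = 2c
byte 6: 02 XOR eb = e9
byte 7: d7 XOR de = 09
byte 8: 20 XOR f5 = d5
byte 9: 15 XOR 9e = 8b
byte 10: 2a XOR 93 = b9
byte 11: d4 XOR 4e = 9a
byte 12: e8 XOR ab = 43
byte 13: 64 XOR 8d = e9
byte 14: 8b XOR d2 = 59
byte 15: 09 XOR 98 = 91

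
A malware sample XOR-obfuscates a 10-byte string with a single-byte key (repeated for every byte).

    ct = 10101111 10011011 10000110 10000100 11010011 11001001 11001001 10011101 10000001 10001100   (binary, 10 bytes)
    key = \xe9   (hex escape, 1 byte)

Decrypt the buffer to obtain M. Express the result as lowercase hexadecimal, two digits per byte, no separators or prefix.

The 1-byte key repeats, so the effective keystream is e9 e9 e9 e9 e9 e9 e9 e9 e9 e9.
byte 0: af ⊕ e9 = 46
byte 1: 9b ⊕ e9 = 72
byte 2: 86 ⊕ e9 = 6f
byte 3: 84 ⊕ e9 = 6d
byte 4: d3 ⊕ e9 = 3a
byte 5: c9 ⊕ e9 = 20
byte 6: c9 ⊕ e9 = 20
byte 7: 9d ⊕ e9 = 74
byte 8: 81 ⊕ e9 = 68
byte 9: 8c ⊕ e9 = 65

46726f6d3a2020746865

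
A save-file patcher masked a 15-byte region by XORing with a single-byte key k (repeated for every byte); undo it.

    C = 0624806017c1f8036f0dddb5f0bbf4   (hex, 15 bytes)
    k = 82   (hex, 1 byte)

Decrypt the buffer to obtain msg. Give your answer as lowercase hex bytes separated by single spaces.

84 a6 02 e2 95 43 7a 81 ed 8f 5f 37 72 39 76

The 1-byte key repeats, so the effective keystream is 82 82 82 82 82 82 82 82 82 82 82 82 82 82 82.
byte 0:   6 XOR 130 = 132
byte 1:  36 XOR 130 = 166
byte 2: 128 XOR 130 =   2
byte 3:  96 XOR 130 = 226
byte 4:  23 XOR 130 = 149
byte 5: 193 XOR 130 =  67
byte 6: 248 XOR 130 = 122
byte 7:   3 XOR 130 = 129
byte 8: 111 XOR 130 = 237
byte 9:  13 XOR 130 = 143
byte 10: 221 XOR 130 =  95
byte 11: 181 XOR 130 =  55
byte 12: 240 XOR 130 = 114
byte 13: 187 XOR 130 =  57
byte 14: 244 XOR 130 = 118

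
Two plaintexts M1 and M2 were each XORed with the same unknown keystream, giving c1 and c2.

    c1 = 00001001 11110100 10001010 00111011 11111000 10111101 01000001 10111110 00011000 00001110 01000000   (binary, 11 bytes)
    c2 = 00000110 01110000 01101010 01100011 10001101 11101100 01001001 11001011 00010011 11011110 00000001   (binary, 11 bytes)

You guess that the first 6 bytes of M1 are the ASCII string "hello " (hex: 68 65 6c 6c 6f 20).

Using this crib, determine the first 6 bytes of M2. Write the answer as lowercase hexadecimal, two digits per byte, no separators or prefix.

67e18c341a71

First, c1 ⊕ c2 = (M1 ⊕ K) ⊕ (M2 ⊕ K) = M1 ⊕ M2, so the key drops out. Then M2 = (M1 ⊕ M2) ⊕ M1 over the first 6 bytes.
byte 0: (09 ^ 06) ^ 68 = 0f ^ 68 = 67
byte 1: (f4 ^ 70) ^ 65 = 84 ^ 65 = e1
byte 2: (8a ^ 6a) ^ 6c = e0 ^ 6c = 8c
byte 3: (3b ^ 63) ^ 6c = 58 ^ 6c = 34
byte 4: (f8 ^ 8d) ^ 6f = 75 ^ 6f = 1a
byte 5: (bd ^ ec) ^ 20 = 51 ^ 20 = 71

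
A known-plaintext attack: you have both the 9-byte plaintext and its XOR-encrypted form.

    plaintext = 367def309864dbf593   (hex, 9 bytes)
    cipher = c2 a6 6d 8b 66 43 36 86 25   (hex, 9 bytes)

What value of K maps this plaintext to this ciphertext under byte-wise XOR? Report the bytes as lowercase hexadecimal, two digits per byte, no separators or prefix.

f4db82bbfe27ed73b6

Since cipher = plaintext ⊕ K, XORing both sides with plaintext gives K = plaintext ⊕ cipher.
byte 0: 00110110 XOR 11000010 = 11110100
byte 1: 01111101 XOR 10100110 = 11011011
byte 2: 11101111 XOR 01101101 = 10000010
byte 3: 00110000 XOR 10001011 = 10111011
byte 4: 10011000 XOR 01100110 = 11111110
byte 5: 01100100 XOR 01000011 = 00100111
byte 6: 11011011 XOR 00110110 = 11101101
byte 7: 11110101 XOR 10000110 = 01110011
byte 8: 10010011 XOR 00100101 = 10110110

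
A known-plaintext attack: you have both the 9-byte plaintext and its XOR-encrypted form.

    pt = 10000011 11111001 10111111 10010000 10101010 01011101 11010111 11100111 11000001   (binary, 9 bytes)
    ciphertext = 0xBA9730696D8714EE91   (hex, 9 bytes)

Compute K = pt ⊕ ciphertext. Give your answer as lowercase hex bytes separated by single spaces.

39 6e 8f f9 c7 da c3 09 50

Since ciphertext = pt ⊕ K, XORing both sides with pt gives K = pt ⊕ ciphertext.
byte 0: 10000011 xor 10111010 = 00111001
byte 1: 11111001 xor 10010111 = 01101110
byte 2: 10111111 xor 00110000 = 10001111
byte 3: 10010000 xor 01101001 = 11111001
byte 4: 10101010 xor 01101101 = 11000111
byte 5: 01011101 xor 10000111 = 11011010
byte 6: 11010111 xor 00010100 = 11000011
byte 7: 11100111 xor 11101110 = 00001001
byte 8: 11000001 xor 10010001 = 01010000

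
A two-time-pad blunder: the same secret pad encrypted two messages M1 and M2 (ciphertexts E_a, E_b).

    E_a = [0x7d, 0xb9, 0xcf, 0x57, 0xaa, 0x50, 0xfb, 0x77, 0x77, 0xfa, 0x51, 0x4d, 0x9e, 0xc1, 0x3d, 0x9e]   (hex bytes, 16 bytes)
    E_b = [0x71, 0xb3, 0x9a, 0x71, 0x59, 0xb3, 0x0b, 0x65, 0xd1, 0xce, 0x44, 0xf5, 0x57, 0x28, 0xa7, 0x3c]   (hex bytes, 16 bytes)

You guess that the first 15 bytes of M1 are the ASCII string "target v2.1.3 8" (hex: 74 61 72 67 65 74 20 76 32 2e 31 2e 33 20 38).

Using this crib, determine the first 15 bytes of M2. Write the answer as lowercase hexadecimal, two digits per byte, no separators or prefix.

786b27419697d064941a2496fac9a2

First, E_a ⊕ E_b = (M1 ⊕ K) ⊕ (M2 ⊕ K) = M1 ⊕ M2, so the key drops out. Then M2 = (M1 ⊕ M2) ⊕ M1 over the first 15 bytes.
byte 0: (7d XOR 71) XOR 74 = 0c XOR 74 = 78
byte 1: (b9 XOR b3) XOR 61 = 0a XOR 61 = 6b
byte 2: (cf XOR 9a) XOR 72 = 55 XOR 72 = 27
byte 3: (57 XOR 71) XOR 67 = 26 XOR 67 = 41
byte 4: (aa XOR 59) XOR 65 = f3 XOR 65 = 96
byte 5: (50 XOR b3) XOR 74 = e3 XOR 74 = 97
byte 6: (fb XOR 0b) XOR 20 = f0 XOR 20 = d0
byte 7: (77 XOR 65) XOR 76 = 12 XOR 76 = 64
byte 8: (77 XOR d1) XOR 32 = a6 XOR 32 = 94
byte 9: (fa XOR ce) XOR 2e = 34 XOR 2e = 1a
byte 10: (51 XOR 44) XOR 31 = 15 XOR 31 = 24
byte 11: (4d XOR f5) XOR 2e = b8 XOR 2e = 96
byte 12: (9e XOR 57) XOR 33 = c9 XOR 33 = fa
byte 13: (c1 XOR 28) XOR 20 = e9 XOR 20 = c9
byte 14: (3d XOR a7) XOR 38 = 9a XOR 38 = a2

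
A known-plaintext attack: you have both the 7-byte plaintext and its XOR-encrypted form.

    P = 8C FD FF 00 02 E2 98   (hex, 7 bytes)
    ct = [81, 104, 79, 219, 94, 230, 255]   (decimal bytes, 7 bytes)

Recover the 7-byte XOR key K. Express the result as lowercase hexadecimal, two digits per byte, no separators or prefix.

Since ct = P ⊕ K, XORing both sides with P gives K = P ⊕ ct.
10001100 xor 01010001 = 11011101
11111101 xor 01101000 = 10010101
11111111 xor 01001111 = 10110000
00000000 xor 11011011 = 11011011
00000010 xor 01011110 = 01011100
11100010 xor 11100110 = 00000100
10011000 xor 11111111 = 01100111

dd95b0db5c0467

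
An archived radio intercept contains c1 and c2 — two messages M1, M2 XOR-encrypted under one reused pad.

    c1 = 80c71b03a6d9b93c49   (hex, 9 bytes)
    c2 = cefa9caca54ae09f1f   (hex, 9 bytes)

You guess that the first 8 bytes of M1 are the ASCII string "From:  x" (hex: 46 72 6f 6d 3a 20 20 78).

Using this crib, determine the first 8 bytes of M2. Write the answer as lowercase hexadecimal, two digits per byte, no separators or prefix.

084fe8c239b379db

First, c1 ⊕ c2 = (M1 ⊕ K) ⊕ (M2 ⊕ K) = M1 ⊕ M2, so the key drops out. Then M2 = (M1 ⊕ M2) ⊕ M1 over the first 8 bytes.
byte 0: (80 ⊕ ce) ⊕ 46 = 4e ⊕ 46 = 08
byte 1: (c7 ⊕ fa) ⊕ 72 = 3d ⊕ 72 = 4f
byte 2: (1b ⊕ 9c) ⊕ 6f = 87 ⊕ 6f = e8
byte 3: (03 ⊕ ac) ⊕ 6d = af ⊕ 6d = c2
byte 4: (a6 ⊕ a5) ⊕ 3a = 03 ⊕ 3a = 39
byte 5: (d9 ⊕ 4a) ⊕ 20 = 93 ⊕ 20 = b3
byte 6: (b9 ⊕ e0) ⊕ 20 = 59 ⊕ 20 = 79
byte 7: (3c ⊕ 9f) ⊕ 78 = a3 ⊕ 78 = db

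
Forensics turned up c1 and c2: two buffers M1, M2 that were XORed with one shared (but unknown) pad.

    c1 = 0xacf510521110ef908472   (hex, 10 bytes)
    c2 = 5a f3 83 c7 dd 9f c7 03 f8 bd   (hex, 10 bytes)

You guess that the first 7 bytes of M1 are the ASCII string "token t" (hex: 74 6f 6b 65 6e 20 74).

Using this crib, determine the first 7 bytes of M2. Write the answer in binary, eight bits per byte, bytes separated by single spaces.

10000010 01101001 11111000 11110000 10100010 10101111 01011100

First, c1 ⊕ c2 = (M1 ⊕ K) ⊕ (M2 ⊕ K) = M1 ⊕ M2, so the key drops out. Then M2 = (M1 ⊕ M2) ⊕ M1 over the first 7 bytes.
byte 0: (ac ^ 5a) ^ 74 = f6 ^ 74 = 82
byte 1: (f5 ^ f3) ^ 6f = 06 ^ 6f = 69
byte 2: (10 ^ 83) ^ 6b = 93 ^ 6b = f8
byte 3: (52 ^ c7) ^ 65 = 95 ^ 65 = f0
byte 4: (11 ^ dd) ^ 6e = cc ^ 6e = a2
byte 5: (10 ^ 9f) ^ 20 = 8f ^ 20 = af
byte 6: (ef ^ c7) ^ 74 = 28 ^ 74 = 5c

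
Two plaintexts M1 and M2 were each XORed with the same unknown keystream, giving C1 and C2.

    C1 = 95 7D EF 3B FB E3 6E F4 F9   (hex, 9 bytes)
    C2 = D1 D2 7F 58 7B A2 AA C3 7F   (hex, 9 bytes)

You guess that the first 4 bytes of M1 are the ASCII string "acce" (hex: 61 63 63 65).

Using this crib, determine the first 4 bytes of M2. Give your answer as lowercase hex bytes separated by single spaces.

25 cc f3 06

First, C1 ⊕ C2 = (M1 ⊕ K) ⊕ (M2 ⊕ K) = M1 ⊕ M2, so the key drops out. Then M2 = (M1 ⊕ M2) ⊕ M1 over the first 4 bytes.
byte 0: (95 XOR d1) XOR 61 = 44 XOR 61 = 25
byte 1: (7d XOR d2) XOR 63 = af XOR 63 = cc
byte 2: (ef XOR 7f) XOR 63 = 90 XOR 63 = f3
byte 3: (3b XOR 58) XOR 65 = 63 XOR 65 = 06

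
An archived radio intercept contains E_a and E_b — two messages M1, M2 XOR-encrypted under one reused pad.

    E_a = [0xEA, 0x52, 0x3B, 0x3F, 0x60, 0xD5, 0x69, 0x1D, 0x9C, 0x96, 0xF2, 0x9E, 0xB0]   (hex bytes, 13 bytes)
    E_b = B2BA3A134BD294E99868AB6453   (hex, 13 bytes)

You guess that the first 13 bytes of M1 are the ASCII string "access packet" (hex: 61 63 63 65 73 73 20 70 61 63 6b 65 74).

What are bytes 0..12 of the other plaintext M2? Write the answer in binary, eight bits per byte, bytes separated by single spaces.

First, E_a ⊕ E_b = (M1 ⊕ K) ⊕ (M2 ⊕ K) = M1 ⊕ M2, so the key drops out. Then M2 = (M1 ⊕ M2) ⊕ M1 over the first 13 bytes.
byte 0: (ea ^ b2) ^ 61 = 58 ^ 61 = 39
byte 1: (52 ^ ba) ^ 63 = e8 ^ 63 = 8b
byte 2: (3b ^ 3a) ^ 63 = 01 ^ 63 = 62
byte 3: (3f ^ 13) ^ 65 = 2c ^ 65 = 49
byte 4: (60 ^ 4b) ^ 73 = 2b ^ 73 = 58
byte 5: (d5 ^ d2) ^ 73 = 07 ^ 73 = 74
byte 6: (69 ^ 94) ^ 20 = fd ^ 20 = dd
byte 7: (1d ^ e9) ^ 70 = f4 ^ 70 = 84
byte 8: (9c ^ 98) ^ 61 = 04 ^ 61 = 65
byte 9: (96 ^ 68) ^ 63 = fe ^ 63 = 9d
byte 10: (f2 ^ ab) ^ 6b = 59 ^ 6b = 32
byte 11: (9e ^ 64) ^ 65 = fa ^ 65 = 9f
byte 12: (b0 ^ 53) ^ 74 = e3 ^ 74 = 97

00111001 10001011 01100010 01001001 01011000 01110100 11011101 10000100 01100101 10011101 00110010 10011111 10010111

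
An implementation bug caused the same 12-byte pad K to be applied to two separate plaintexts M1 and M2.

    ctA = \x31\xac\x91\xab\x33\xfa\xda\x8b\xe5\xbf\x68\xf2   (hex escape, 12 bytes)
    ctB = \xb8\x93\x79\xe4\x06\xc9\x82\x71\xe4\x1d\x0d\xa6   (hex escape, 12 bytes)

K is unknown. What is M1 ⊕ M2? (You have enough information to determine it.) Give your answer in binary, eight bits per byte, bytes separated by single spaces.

ctA ⊕ ctB = (M1 ⊕ K) ⊕ (M2 ⊕ K) = M1 ⊕ M2 — the shared key cancels under XOR.
31 xor b8 = 89
ac xor 93 = 3f
91 xor 79 = e8
ab xor e4 = 4f
33 xor 06 = 35
fa xor c9 = 33
da xor 82 = 58
8b xor 71 = fa
e5 xor e4 = 01
bf xor 1d = a2
68 xor 0d = 65
f2 xor a6 = 54

10001001 00111111 11101000 01001111 00110101 00110011 01011000 11111010 00000001 10100010 01100101 01010100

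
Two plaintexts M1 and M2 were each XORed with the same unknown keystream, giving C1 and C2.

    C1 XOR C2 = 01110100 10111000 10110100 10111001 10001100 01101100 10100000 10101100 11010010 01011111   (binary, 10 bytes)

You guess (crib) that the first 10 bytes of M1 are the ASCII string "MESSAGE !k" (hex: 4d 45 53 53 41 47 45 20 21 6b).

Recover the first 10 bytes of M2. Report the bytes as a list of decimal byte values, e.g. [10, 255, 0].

[57, 253, 231, 234, 205, 43, 229, 140, 243, 52]

Since C1 ⊕ C2 = M1 ⊕ M2, XORing with the guessed M1 bytes yields the corresponding M2 bytes: M2 = (C1 ⊕ C2) ⊕ M1.
74 ^ 4d = 39
b8 ^ 45 = fd
b4 ^ 53 = e7
b9 ^ 53 = ea
8c ^ 41 = cd
6c ^ 47 = 2b
a0 ^ 45 = e5
ac ^ 20 = 8c
d2 ^ 21 = f3
5f ^ 6b = 34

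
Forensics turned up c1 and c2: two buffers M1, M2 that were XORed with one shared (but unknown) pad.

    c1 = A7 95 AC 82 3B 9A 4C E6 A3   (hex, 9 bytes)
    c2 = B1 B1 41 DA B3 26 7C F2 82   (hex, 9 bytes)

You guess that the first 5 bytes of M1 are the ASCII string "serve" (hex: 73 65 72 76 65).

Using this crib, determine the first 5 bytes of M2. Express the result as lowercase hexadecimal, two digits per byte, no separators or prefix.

First, c1 ⊕ c2 = (M1 ⊕ K) ⊕ (M2 ⊕ K) = M1 ⊕ M2, so the key drops out. Then M2 = (M1 ⊕ M2) ⊕ M1 over the first 5 bytes.
byte 0: (a7 xor b1) xor 73 = 16 xor 73 = 65
byte 1: (95 xor b1) xor 65 = 24 xor 65 = 41
byte 2: (ac xor 41) xor 72 = ed xor 72 = 9f
byte 3: (82 xor da) xor 76 = 58 xor 76 = 2e
byte 4: (3b xor b3) xor 65 = 88 xor 65 = ed

65419f2eed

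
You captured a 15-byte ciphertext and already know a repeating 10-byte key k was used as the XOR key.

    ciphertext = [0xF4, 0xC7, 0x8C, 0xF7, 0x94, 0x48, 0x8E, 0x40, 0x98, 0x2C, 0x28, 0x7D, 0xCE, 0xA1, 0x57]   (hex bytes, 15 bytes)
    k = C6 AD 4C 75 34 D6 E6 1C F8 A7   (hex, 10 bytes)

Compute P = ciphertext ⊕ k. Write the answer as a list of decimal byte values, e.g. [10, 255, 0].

The 10-byte key repeats, so the effective keystream is c6 ad 4c 75 34 d6 e6 1c f8 a7 c6 ad 4c 75 34.
byte 0: 11110100 ^ 11000110 = 00110010
byte 1: 11000111 ^ 10101101 = 01101010
byte 2: 10001100 ^ 01001100 = 11000000
byte 3: 11110111 ^ 01110101 = 10000010
byte 4: 10010100 ^ 00110100 = 10100000
byte 5: 01001000 ^ 11010110 = 10011110
byte 6: 10001110 ^ 11100110 = 01101000
byte 7: 01000000 ^ 00011100 = 01011100
byte 8: 10011000 ^ 11111000 = 01100000
byte 9: 00101100 ^ 10100111 = 10001011
byte 10: 00101000 ^ 11000110 = 11101110
byte 11: 01111101 ^ 10101101 = 11010000
byte 12: 11001110 ^ 01001100 = 10000010
byte 13: 10100001 ^ 01110101 = 11010100
byte 14: 01010111 ^ 00110100 = 01100011

[50, 106, 192, 130, 160, 158, 104, 92, 96, 139, 238, 208, 130, 212, 99]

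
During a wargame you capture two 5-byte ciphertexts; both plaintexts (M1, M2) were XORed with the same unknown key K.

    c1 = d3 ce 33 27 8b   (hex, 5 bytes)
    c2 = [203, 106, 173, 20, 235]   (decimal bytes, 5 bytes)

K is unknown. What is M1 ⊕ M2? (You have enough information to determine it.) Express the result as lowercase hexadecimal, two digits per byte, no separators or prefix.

18a49e3360

c1 ⊕ c2 = (M1 ⊕ K) ⊕ (M2 ⊕ K) = M1 ⊕ M2 — the shared key cancels under XOR.
byte 0: d3 XOR cb = 18
byte 1: ce XOR 6a = a4
byte 2: 33 XOR ad = 9e
byte 3: 27 XOR 14 = 33
byte 4: 8b XOR eb = 60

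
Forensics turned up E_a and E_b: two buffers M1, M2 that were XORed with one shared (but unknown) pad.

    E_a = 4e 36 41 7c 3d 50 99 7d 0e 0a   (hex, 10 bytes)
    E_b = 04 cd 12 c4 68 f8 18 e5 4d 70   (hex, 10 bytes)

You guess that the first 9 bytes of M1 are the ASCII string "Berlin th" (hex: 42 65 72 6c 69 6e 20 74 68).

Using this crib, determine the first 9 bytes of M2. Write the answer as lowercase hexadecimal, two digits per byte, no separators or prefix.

First, E_a ⊕ E_b = (M1 ⊕ K) ⊕ (M2 ⊕ K) = M1 ⊕ M2, so the key drops out. Then M2 = (M1 ⊕ M2) ⊕ M1 over the first 9 bytes.
byte 0: (4e ⊕ 04) ⊕ 42 = 4a ⊕ 42 = 08
byte 1: (36 ⊕ cd) ⊕ 65 = fb ⊕ 65 = 9e
byte 2: (41 ⊕ 12) ⊕ 72 = 53 ⊕ 72 = 21
byte 3: (7c ⊕ c4) ⊕ 6c = b8 ⊕ 6c = d4
byte 4: (3d ⊕ 68) ⊕ 69 = 55 ⊕ 69 = 3c
byte 5: (50 ⊕ f8) ⊕ 6e = a8 ⊕ 6e = c6
byte 6: (99 ⊕ 18) ⊕ 20 = 81 ⊕ 20 = a1
byte 7: (7d ⊕ e5) ⊕ 74 = 98 ⊕ 74 = ec
byte 8: (0e ⊕ 4d) ⊕ 68 = 43 ⊕ 68 = 2b

089e21d43cc6a1ec2b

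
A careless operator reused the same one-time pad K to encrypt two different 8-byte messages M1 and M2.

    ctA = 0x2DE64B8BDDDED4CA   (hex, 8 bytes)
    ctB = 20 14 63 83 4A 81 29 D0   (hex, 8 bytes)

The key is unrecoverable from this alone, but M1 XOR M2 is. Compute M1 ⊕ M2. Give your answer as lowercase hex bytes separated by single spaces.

0d f2 28 08 97 5f fd 1a

ctA ⊕ ctB = (M1 ⊕ K) ⊕ (M2 ⊕ K) = M1 ⊕ M2 — the shared key cancels under XOR.
00101101 xor 00100000 = 00001101
11100110 xor 00010100 = 11110010
01001011 xor 01100011 = 00101000
10001011 xor 10000011 = 00001000
11011101 xor 01001010 = 10010111
11011110 xor 10000001 = 01011111
11010100 xor 00101001 = 11111101
11001010 xor 11010000 = 00011010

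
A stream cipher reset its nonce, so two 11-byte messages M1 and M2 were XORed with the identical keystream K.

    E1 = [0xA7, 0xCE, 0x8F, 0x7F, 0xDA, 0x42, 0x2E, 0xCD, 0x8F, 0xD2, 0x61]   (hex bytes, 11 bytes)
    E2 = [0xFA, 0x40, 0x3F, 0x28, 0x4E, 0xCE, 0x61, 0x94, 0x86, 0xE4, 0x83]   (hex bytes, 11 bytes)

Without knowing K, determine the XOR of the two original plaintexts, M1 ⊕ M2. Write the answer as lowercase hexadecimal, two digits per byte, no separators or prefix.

E1 ⊕ E2 = (M1 ⊕ K) ⊕ (M2 ⊕ K) = M1 ⊕ M2 — the shared key cancels under XOR.
a7 ⊕ fa = 5d
ce ⊕ 40 = 8e
8f ⊕ 3f = b0
7f ⊕ 28 = 57
da ⊕ 4e = 94
42 ⊕ ce = 8c
2e ⊕ 61 = 4f
cd ⊕ 94 = 59
8f ⊕ 86 = 09
d2 ⊕ e4 = 36
61 ⊕ 83 = e2

5d8eb057948c4f590936e2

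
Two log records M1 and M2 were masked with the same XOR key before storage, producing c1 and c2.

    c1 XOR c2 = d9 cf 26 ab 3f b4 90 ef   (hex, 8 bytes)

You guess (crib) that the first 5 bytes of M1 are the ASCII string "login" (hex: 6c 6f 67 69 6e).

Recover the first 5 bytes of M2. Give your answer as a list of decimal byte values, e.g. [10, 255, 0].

[181, 160, 65, 194, 81]

Since c1 ⊕ c2 = M1 ⊕ M2, XORing with the guessed M1 bytes yields the corresponding M2 bytes: M2 = (c1 ⊕ c2) ⊕ M1.
d9 XOR 6c = b5
cf XOR 6f = a0
26 XOR 67 = 41
ab XOR 69 = c2
3f XOR 6e = 51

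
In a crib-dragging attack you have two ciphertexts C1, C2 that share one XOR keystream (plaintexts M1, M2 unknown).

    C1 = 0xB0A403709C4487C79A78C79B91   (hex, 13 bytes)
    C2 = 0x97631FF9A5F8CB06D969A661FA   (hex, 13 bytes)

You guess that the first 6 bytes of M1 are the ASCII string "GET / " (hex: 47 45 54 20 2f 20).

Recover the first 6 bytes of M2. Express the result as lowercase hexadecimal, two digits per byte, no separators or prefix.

608248a9169c

First, C1 ⊕ C2 = (M1 ⊕ K) ⊕ (M2 ⊕ K) = M1 ⊕ M2, so the key drops out. Then M2 = (M1 ⊕ M2) ⊕ M1 over the first 6 bytes.
byte 0: (b0 xor 97) xor 47 = 27 xor 47 = 60
byte 1: (a4 xor 63) xor 45 = c7 xor 45 = 82
byte 2: (03 xor 1f) xor 54 = 1c xor 54 = 48
byte 3: (70 xor f9) xor 20 = 89 xor 20 = a9
byte 4: (9c xor a5) xor 2f = 39 xor 2f = 16
byte 5: (44 xor f8) xor 20 = bc xor 20 = 9c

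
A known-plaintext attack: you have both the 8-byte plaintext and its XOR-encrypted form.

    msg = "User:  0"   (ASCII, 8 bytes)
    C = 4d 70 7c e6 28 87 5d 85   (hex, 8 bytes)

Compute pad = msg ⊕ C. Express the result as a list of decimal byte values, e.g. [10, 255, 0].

[24, 3, 25, 148, 18, 167, 125, 181]

Since C = msg ⊕ pad, XORing both sides with msg gives pad = msg ⊕ C.
 85 ⊕  77 =  24
115 ⊕ 112 =   3
101 ⊕ 124 =  25
114 ⊕ 230 = 148
 58 ⊕  40 =  18
 32 ⊕ 135 = 167
 32 ⊕  93 = 125
 48 ⊕ 133 = 181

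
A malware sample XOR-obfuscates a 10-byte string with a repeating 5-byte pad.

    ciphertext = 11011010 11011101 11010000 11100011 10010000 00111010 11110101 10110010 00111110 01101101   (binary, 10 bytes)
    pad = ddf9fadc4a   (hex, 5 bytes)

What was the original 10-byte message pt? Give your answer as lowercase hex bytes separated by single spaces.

07 24 2a 3f da e7 0c 48 e2 27

The 5-byte key repeats, so the effective keystream is dd f9 fa dc 4a dd f9 fa dc 4a.
byte 0: da ⊕ dd = 07
byte 1: dd ⊕ f9 = 24
byte 2: d0 ⊕ fa = 2a
byte 3: e3 ⊕ dc = 3f
byte 4: 90 ⊕ 4a = da
byte 5: 3a ⊕ dd = e7
byte 6: f5 ⊕ f9 = 0c
byte 7: b2 ⊕ fa = 48
byte 8: 3e ⊕ dc = e2
byte 9: 6d ⊕ 4a = 27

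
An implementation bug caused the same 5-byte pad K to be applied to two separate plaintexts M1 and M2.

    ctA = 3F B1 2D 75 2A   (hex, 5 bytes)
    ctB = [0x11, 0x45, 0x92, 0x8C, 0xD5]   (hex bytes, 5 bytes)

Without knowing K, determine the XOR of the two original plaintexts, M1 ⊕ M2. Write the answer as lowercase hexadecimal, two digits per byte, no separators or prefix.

2ef4bff9ff

ctA ⊕ ctB = (M1 ⊕ K) ⊕ (M2 ⊕ K) = M1 ⊕ M2 — the shared key cancels under XOR.
byte 0: 3f XOR 11 = 2e
byte 1: b1 XOR 45 = f4
byte 2: 2d XOR 92 = bf
byte 3: 75 XOR 8c = f9
byte 4: 2a XOR d5 = ff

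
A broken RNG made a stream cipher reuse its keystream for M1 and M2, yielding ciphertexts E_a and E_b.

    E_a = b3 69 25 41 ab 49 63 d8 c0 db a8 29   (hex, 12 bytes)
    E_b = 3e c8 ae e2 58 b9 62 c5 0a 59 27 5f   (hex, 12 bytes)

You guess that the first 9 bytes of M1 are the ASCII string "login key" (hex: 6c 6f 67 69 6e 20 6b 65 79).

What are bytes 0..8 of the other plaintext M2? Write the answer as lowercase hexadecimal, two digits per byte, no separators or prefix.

e1ceecca9dd06a78b3

First, E_a ⊕ E_b = (M1 ⊕ K) ⊕ (M2 ⊕ K) = M1 ⊕ M2, so the key drops out. Then M2 = (M1 ⊕ M2) ⊕ M1 over the first 9 bytes.
byte 0: (b3 ⊕ 3e) ⊕ 6c = 8d ⊕ 6c = e1
byte 1: (69 ⊕ c8) ⊕ 6f = a1 ⊕ 6f = ce
byte 2: (25 ⊕ ae) ⊕ 67 = 8b ⊕ 67 = ec
byte 3: (41 ⊕ e2) ⊕ 69 = a3 ⊕ 69 = ca
byte 4: (ab ⊕ 58) ⊕ 6e = f3 ⊕ 6e = 9d
byte 5: (49 ⊕ b9) ⊕ 20 = f0 ⊕ 20 = d0
byte 6: (63 ⊕ 62) ⊕ 6b = 01 ⊕ 6b = 6a
byte 7: (d8 ⊕ c5) ⊕ 65 = 1d ⊕ 65 = 78
byte 8: (c0 ⊕ 0a) ⊕ 79 = ca ⊕ 79 = b3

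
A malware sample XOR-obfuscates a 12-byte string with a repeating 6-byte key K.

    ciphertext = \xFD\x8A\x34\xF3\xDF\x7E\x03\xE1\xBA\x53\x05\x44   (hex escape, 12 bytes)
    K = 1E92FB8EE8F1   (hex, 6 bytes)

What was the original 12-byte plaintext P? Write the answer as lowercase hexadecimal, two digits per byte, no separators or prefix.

The 6-byte key repeats, so the effective keystream is 1e 92 fb 8e e8 f1 1e 92 fb 8e e8 f1.
byte 0: 253 ⊕  30 = 227
byte 1: 138 ⊕ 146 =  24
byte 2:  52 ⊕ 251 = 207
byte 3: 243 ⊕ 142 = 125
byte 4: 223 ⊕ 232 =  55
byte 5: 126 ⊕ 241 = 143
byte 6:   3 ⊕  30 =  29
byte 7: 225 ⊕ 146 = 115
byte 8: 186 ⊕ 251 =  65
byte 9:  83 ⊕ 142 = 221
byte 10:   5 ⊕ 232 = 237
byte 11:  68 ⊕ 241 = 181

e318cf7d378f1d7341ddedb5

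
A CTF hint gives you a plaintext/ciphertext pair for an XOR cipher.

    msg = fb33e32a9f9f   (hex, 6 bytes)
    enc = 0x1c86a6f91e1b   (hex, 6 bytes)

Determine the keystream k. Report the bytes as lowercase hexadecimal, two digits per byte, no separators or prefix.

Since enc = msg ⊕ k, XORing both sides with msg gives k = msg ⊕ enc.
byte 0: fb ⊕ 1c = e7
byte 1: 33 ⊕ 86 = b5
byte 2: e3 ⊕ a6 = 45
byte 3: 2a ⊕ f9 = d3
byte 4: 9f ⊕ 1e = 81
byte 5: 9f ⊕ 1b = 84

e7b545d38184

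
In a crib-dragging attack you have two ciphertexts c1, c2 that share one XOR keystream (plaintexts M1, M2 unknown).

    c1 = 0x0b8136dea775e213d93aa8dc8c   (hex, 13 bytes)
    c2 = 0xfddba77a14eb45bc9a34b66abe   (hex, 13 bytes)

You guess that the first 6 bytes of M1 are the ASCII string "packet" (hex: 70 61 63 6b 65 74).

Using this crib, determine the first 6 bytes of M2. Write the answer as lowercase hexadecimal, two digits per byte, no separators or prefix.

First, c1 ⊕ c2 = (M1 ⊕ K) ⊕ (M2 ⊕ K) = M1 ⊕ M2, so the key drops out. Then M2 = (M1 ⊕ M2) ⊕ M1 over the first 6 bytes.
byte 0: (0b xor fd) xor 70 = f6 xor 70 = 86
byte 1: (81 xor db) xor 61 = 5a xor 61 = 3b
byte 2: (36 xor a7) xor 63 = 91 xor 63 = f2
byte 3: (de xor 7a) xor 6b = a4 xor 6b = cf
byte 4: (a7 xor 14) xor 65 = b3 xor 65 = d6
byte 5: (75 xor eb) xor 74 = 9e xor 74 = ea

863bf2cfd6ea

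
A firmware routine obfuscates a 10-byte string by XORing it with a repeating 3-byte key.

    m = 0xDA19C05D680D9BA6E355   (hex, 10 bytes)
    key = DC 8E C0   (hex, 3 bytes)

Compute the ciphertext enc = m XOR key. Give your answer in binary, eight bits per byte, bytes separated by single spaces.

00000110 10010111 00000000 10000001 11100110 11001101 01000111 00101000 00100011 10001001

The 3-byte key repeats, so the effective keystream is dc 8e c0 dc 8e c0 dc 8e c0 dc.
byte 0: da ^ dc = 06
byte 1: 19 ^ 8e = 97
byte 2: c0 ^ c0 = 00
byte 3: 5d ^ dc = 81
byte 4: 68 ^ 8e = e6
byte 5: 0d ^ c0 = cd
byte 6: 9b ^ dc = 47
byte 7: a6 ^ 8e = 28
byte 8: e3 ^ c0 = 23
byte 9: 55 ^ dc = 89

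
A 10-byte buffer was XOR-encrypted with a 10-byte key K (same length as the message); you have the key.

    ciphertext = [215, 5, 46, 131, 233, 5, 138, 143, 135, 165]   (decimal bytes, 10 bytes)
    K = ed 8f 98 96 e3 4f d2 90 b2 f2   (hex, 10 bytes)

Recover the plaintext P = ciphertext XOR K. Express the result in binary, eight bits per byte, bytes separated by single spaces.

XOR is its own inverse, so applying the key byte-wise gives the result directly.
byte 0: 11010111 ^ 11101101 = 00111010
byte 1: 00000101 ^ 10001111 = 10001010
byte 2: 00101110 ^ 10011000 = 10110110
byte 3: 10000011 ^ 10010110 = 00010101
byte 4: 11101001 ^ 11100011 = 00001010
byte 5: 00000101 ^ 01001111 = 01001010
byte 6: 10001010 ^ 11010010 = 01011000
byte 7: 10001111 ^ 10010000 = 00011111
byte 8: 10000111 ^ 10110010 = 00110101
byte 9: 10100101 ^ 11110010 = 01010111

00111010 10001010 10110110 00010101 00001010 01001010 01011000 00011111 00110101 01010111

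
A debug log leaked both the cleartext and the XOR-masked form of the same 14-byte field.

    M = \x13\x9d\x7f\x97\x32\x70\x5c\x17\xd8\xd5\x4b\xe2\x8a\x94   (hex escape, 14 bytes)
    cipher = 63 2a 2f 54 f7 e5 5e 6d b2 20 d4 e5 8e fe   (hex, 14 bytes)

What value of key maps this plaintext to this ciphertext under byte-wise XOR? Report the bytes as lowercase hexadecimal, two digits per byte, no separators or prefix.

Since cipher = M ⊕ key, XORing both sides with M gives key = M ⊕ cipher.
byte 0: 13 XOR 63 = 70
byte 1: 9d XOR 2a = b7
byte 2: 7f XOR 2f = 50
byte 3: 97 XOR 54 = c3
byte 4: 32 XOR f7 = c5
byte 5: 70 XOR e5 = 95
byte 6: 5c XOR 5e = 02
byte 7: 17 XOR 6d = 7a
byte 8: d8 XOR b2 = 6a
byte 9: d5 XOR 20 = f5
byte 10: 4b XOR d4 = 9f
byte 11: e2 XOR e5 = 07
byte 12: 8a XOR 8e = 04
byte 13: 94 XOR fe = 6a

70b750c3c595027a6af59f07046a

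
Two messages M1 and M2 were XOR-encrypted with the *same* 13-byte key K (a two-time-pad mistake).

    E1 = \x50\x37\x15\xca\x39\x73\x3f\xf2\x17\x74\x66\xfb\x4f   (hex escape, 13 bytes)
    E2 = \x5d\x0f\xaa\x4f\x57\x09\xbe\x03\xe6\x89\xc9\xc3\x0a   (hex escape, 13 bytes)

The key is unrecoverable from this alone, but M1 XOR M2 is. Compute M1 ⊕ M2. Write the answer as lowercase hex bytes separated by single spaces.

E1 ⊕ E2 = (M1 ⊕ K) ⊕ (M2 ⊕ K) = M1 ⊕ M2 — the shared key cancels under XOR.
byte 0:  80 XOR  93 =  13
byte 1:  55 XOR  15 =  56
byte 2:  21 XOR 170 = 191
byte 3: 202 XOR  79 = 133
byte 4:  57 XOR  87 = 110
byte 5: 115 XOR   9 = 122
byte 6:  63 XOR 190 = 129
byte 7: 242 XOR   3 = 241
byte 8:  23 XOR 230 = 241
byte 9: 116 XOR 137 = 253
byte 10: 102 XOR 201 = 175
byte 11: 251 XOR 195 =  56
byte 12:  79 XOR  10 =  69

0d 38 bf 85 6e 7a 81 f1 f1 fd af 38 45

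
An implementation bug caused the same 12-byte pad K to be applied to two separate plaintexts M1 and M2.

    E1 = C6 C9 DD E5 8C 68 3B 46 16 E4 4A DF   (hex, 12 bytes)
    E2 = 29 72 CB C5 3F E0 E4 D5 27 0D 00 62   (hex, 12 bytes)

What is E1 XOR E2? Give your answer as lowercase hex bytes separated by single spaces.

E1 ⊕ E2 = (M1 ⊕ K) ⊕ (M2 ⊕ K) = M1 ⊕ M2 — the shared key cancels under XOR.
198 ^  41 = 239
201 ^ 114 = 187
221 ^ 203 =  22
229 ^ 197 =  32
140 ^  63 = 179
104 ^ 224 = 136
 59 ^ 228 = 223
 70 ^ 213 = 147
 22 ^  39 =  49
228 ^  13 = 233
 74 ^   0 =  74
223 ^  98 = 189

ef bb 16 20 b3 88 df 93 31 e9 4a bd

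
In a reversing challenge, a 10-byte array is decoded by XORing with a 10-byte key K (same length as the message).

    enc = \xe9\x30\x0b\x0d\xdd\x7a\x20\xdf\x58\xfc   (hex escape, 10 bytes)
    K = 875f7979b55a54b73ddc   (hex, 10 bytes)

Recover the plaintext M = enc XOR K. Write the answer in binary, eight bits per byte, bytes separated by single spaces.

01101110 01101111 01110010 01110100 01101000 00100000 01110100 01101000 01100101 00100000

XOR is its own inverse, so applying the key byte-wise gives the result directly.
233 XOR 135 = 110
 48 XOR  95 = 111
 11 XOR 121 = 114
 13 XOR 121 = 116
221 XOR 181 = 104
122 XOR  90 =  32
 32 XOR  84 = 116
223 XOR 183 = 104
 88 XOR  61 = 101
252 XOR 220 =  32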